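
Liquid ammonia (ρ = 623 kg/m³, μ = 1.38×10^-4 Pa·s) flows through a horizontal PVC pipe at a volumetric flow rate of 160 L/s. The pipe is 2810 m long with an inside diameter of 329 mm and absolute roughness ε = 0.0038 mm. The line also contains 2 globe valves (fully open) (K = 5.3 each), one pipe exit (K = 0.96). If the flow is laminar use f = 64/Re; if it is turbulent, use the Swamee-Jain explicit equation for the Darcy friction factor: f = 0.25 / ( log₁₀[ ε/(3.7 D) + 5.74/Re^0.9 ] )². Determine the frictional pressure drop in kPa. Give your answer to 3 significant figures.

ΔP ≈ 110 kPa

Q = 160 L/s = 160/1000 = 0.16 m³/s.
Cross-sectional area A = πD²/4 = π(0.329)²/4 = 0.08501 m²; mean velocity V = Q/A = 0.16/0.08501 = 1.882 m/s.
Reynolds number Re = ρVD/μ = 623 · 1.882 · 0.329 / 0.000138 = 2.795e+06.
Re > 4000 → turbulent. Relative roughness ε/D = 3.8e-06/0.329 = 1.16e-05. Swamee-Jain: f = 0.25/(log₁₀[1.16e-05/3.7 + 5.74/2.795e+06^0.9])² = 0.25/(log₁₀[3.12e-06 + 9.06e-06])² = 0.25/(-4.914)² = 0.01035.
Total minor-loss coefficient ΣK = 2·5.3 + 1·0.96 = 11.6.
ΔP = [f·L/D + ΣK]·(ρV²/2) = [0.01035·2810/0.329 + 11.6]·(623·1.882²/2) = [88.42 + 11.6]·1103 = 1.103e+05 Pa.
ΔP = 1.103e+05 Pa = 110 kPa.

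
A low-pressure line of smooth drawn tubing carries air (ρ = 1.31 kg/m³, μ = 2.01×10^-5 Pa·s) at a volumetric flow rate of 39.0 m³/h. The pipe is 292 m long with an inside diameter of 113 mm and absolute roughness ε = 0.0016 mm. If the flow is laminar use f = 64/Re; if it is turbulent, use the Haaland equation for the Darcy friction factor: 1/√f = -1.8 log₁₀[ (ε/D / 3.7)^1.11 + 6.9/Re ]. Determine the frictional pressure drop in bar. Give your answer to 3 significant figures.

Q = 39.0 m³/h = 39.0/3600 = 0.01083 m³/s.
Cross-sectional area A = πD²/4 = π(0.113)²/4 = 0.01003 m²; mean velocity V = Q/A = 0.01083/0.01003 = 1.08 m/s.
Reynolds number Re = ρVD/μ = 1.31 · 1.08 · 0.113 / 2.01e-05 = 7956.
Re > 4000 → turbulent. Relative roughness ε/D = 1.6e-06/0.113 = 1.42e-05. Haaland: 1/√f = -1.8 log₁₀[(1.42e-05/3.7)^1.11 + 6.9/7956] = -1.8 log₁₀[9.7e-07 + 0.000867] = 5.51, so f = 0.03293.
Darcy-Weisbach: ΔP = f(L/D)(ρV²/2) = 0.03293·(292/0.113)·(1.31·1.08²/2) = 0.03293·2584·0.7643 = 65.04 Pa.
ΔP = 65.04 Pa = 6.50×10^-4 bar.

ΔP ≈ 6.50×10^-4 bar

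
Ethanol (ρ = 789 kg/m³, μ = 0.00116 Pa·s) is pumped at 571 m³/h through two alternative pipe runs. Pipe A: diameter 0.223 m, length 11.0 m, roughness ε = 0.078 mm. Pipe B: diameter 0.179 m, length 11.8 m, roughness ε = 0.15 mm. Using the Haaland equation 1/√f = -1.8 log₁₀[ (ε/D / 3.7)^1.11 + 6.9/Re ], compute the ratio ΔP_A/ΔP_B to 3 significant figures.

ΔP_A/ΔP_B ≈ 0.264

Pipe A: V = Q/A = 0.1586/0.03906 = 4.061 m/s; Re = 6.16e+05; ε/D = 0.00035; Haaland → f = 0.01636; ΔP_A = f(L/D)(ρV²/2) = 5250 Pa.
Pipe B: V = Q/A = 0.1586/0.02516 = 6.303 m/s; Re = 7.674e+05; ε/D = 0.000838; Haaland → f = 0.01925; ΔP_B = f(L/D)(ρV²/2) = 1.988e+04 Pa.
ΔP_A/ΔP_B = 5250/1.988e+04 = 0.264.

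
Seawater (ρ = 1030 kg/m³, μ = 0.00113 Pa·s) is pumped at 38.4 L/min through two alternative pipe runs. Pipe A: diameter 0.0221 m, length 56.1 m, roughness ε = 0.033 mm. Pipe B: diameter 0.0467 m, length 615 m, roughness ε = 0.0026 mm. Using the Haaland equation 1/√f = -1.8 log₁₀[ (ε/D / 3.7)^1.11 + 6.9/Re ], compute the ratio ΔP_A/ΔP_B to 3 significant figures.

Pipe A: V = Q/A = 0.00064/0.0003836 = 1.668 m/s; Re = 3.361e+04; ε/D = 0.00149; Haaland → f = 0.02632; ΔP_A = f(L/D)(ρV²/2) = 9.577e+04 Pa.
Pipe B: V = Q/A = 0.00064/0.001713 = 0.3736 m/s; Re = 1.59e+04; ε/D = 5.57e-05; Haaland → f = 0.02737; ΔP_B = f(L/D)(ρV²/2) = 2.591e+04 Pa.
ΔP_A/ΔP_B = 9.577e+04/2.591e+04 = 3.70.

ΔP_A/ΔP_B ≈ 3.70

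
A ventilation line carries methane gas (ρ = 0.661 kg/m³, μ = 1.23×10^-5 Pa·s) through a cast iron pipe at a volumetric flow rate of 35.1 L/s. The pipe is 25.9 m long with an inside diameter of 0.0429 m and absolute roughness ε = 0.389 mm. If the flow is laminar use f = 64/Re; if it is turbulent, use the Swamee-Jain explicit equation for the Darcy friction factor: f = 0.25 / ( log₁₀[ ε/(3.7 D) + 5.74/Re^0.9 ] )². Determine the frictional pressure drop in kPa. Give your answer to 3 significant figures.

Q = 35.1 L/s = 35.1/1000 = 0.0351 m³/s.
Cross-sectional area A = πD²/4 = π(0.0429)²/4 = 0.001445 m²; mean velocity V = Q/A = 0.0351/0.001445 = 24.28 m/s.
Reynolds number Re = ρVD/μ = 0.661 · 24.28 · 0.0429 / 1.23e-05 = 5.598e+04.
Re > 4000 → turbulent. Relative roughness ε/D = 0.000389/0.0429 = 0.00907. Swamee-Jain: f = 0.25/(log₁₀[0.00907/3.7 + 5.74/5.598e+04^0.9])² = 0.25/(log₁₀[0.00245 + 0.000306])² = 0.25/(-2.56)² = 0.03816.
Darcy-Weisbach: ΔP = f(L/D)(ρV²/2) = 0.03816·(25.9/0.0429)·(0.661·24.28²/2) = 0.03816·603.7·194.9 = 4490 Pa.
ΔP = 4490 Pa = 4.49 kPa.

ΔP ≈ 4.49 kPa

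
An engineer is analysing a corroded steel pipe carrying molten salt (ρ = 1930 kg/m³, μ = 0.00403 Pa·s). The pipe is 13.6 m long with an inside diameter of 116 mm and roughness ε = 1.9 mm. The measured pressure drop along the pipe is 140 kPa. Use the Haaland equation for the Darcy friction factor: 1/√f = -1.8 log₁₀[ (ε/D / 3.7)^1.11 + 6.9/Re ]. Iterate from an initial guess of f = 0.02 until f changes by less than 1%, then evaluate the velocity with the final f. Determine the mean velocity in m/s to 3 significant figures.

Rearranging Darcy-Weisbach: V = √(2·ΔP·D/(f·L·ρ)). With ε/D = 0.0019/0.116 = 0.0164, iterate starting from f = 0.02:
  f = 0.02 → V = √(2·1.4e+05·0.116/(0.02·13.6·1930)) = 7.866 m/s; Re = ρVD/μ = 4.37e+05; f → 0.04531
  f = 0.04531 → V = 5.226 m/s; Re = 2.903e+05; f → 0.04536
Converged (Δf/f < 1%). With the final f = 0.04536: V = √(2·1.4e+05·0.116/(0.04536·13.6·1930)) = 5.223 m/s.

V ≈ 5.22 m/s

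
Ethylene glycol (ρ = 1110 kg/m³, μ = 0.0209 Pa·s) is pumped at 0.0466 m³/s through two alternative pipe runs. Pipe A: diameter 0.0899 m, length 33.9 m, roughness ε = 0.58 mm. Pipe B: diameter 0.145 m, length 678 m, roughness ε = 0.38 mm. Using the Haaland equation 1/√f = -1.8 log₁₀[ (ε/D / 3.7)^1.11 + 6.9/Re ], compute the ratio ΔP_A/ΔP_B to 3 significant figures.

Pipe A: V = Q/A = 0.0466/0.006348 = 7.341 m/s; Re = 3.505e+04; ε/D = 0.00645; Haaland → f = 0.03492; ΔP_A = f(L/D)(ρV²/2) = 3.938e+05 Pa.
Pipe B: V = Q/A = 0.0466/0.01651 = 2.822 m/s; Re = 2.173e+04; ε/D = 0.00262; Haaland → f = 0.03021; ΔP_B = f(L/D)(ρV²/2) = 6.244e+05 Pa.
ΔP_A/ΔP_B = 3.938e+05/6.244e+05 = 0.631.

ΔP_A/ΔP_B ≈ 0.631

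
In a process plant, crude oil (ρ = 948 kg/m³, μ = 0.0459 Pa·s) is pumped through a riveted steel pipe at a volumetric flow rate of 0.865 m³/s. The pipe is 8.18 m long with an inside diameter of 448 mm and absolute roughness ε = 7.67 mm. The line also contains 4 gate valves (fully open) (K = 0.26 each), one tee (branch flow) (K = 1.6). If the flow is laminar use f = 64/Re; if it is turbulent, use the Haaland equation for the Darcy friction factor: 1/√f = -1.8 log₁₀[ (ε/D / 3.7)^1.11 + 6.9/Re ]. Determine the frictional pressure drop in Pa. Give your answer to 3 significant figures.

ΔP ≈ 49900 Pa

Cross-sectional area A = πD²/4 = π(0.448)²/4 = 0.1576 m²; mean velocity V = Q/A = 0.865/0.1576 = 5.487 m/s.
Reynolds number Re = ρVD/μ = 948 · 5.487 · 0.448 / 0.0459 = 5.077e+04.
Re > 4000 → turbulent. Relative roughness ε/D = 0.00767/0.448 = 0.0171. Haaland: 1/√f = -1.8 log₁₀[(0.0171/3.7)^1.11 + 6.9/5.077e+04] = -1.8 log₁₀[0.00256 + 0.000136] = 4.624, so f = 0.04676.
Total minor-loss coefficient ΣK = 4·0.26 + 1·1.6 = 2.64.
ΔP = [f·L/D + ΣK]·(ρV²/2) = [0.04676·8.18/0.448 + 2.64]·(948·5.487²/2) = [0.8539 + 2.64]·1.427e+04 = 4.987e+04 Pa.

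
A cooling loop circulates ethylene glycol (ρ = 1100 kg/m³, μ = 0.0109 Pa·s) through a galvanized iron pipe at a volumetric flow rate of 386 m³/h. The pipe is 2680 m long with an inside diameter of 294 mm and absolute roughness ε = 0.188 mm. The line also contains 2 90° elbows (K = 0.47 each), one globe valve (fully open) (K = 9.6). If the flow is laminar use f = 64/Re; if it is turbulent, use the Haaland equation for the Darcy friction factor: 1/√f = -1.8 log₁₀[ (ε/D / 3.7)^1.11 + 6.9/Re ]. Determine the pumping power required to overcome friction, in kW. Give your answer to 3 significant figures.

P ≈ 32.3 kW

Q = 386 m³/h = 386/3600 = 0.1072 m³/s.
Cross-sectional area A = πD²/4 = π(0.294)²/4 = 0.06789 m²; mean velocity V = Q/A = 0.1072/0.06789 = 1.579 m/s.
Reynolds number Re = ρVD/μ = 1100 · 1.579 · 0.294 / 0.0109 = 4.686e+04.
Re > 4000 → turbulent. Relative roughness ε/D = 0.000188/0.294 = 0.000639. Haaland: 1/√f = -1.8 log₁₀[(0.000639/3.7)^1.11 + 6.9/4.686e+04] = -1.8 log₁₀[6.66e-05 + 0.000147] = 6.606, so f = 0.02292.
Total minor-loss coefficient ΣK = 2·0.47 + 1·9.6 = 10.5.
ΔP = [f·L/D + ΣK]·(ρV²/2) = [0.02292·2680/0.294 + 10.5]·(1100·1.579²/2) = [208.9 + 10.5]·1372 = 3.011e+05 Pa.
Pumping power P = QΔP = 0.1072·3.011e+05 = 32280 W = 32.3 kW.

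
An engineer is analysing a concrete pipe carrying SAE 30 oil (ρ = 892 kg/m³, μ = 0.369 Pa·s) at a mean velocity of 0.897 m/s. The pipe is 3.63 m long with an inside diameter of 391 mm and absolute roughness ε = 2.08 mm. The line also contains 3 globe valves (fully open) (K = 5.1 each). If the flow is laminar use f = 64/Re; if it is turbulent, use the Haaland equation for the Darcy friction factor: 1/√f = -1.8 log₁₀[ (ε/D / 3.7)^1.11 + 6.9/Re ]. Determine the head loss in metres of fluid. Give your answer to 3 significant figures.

Reynolds number Re = ρVD/μ = 892 · 0.897 · 0.391 / 0.369 = 847.8.
Re < 2300 → laminar flow, so f = 64/Re = 64/847.8 = 0.07549 (the turbulent correlation is not needed).
Total minor-loss coefficient ΣK = 3·5.1 = 15.3.
ΔP = [f·L/D + ΣK]·(ρV²/2) = [0.07549·3.63/0.391 + 15.3]·(892·0.897²/2) = [0.7008 + 15.3]·358.9 = 5742 Pa.
Head loss h_f = ΔP/(ρg) = 5742/(892·9.81) = 0.656 m.

h_f ≈ 0.656 m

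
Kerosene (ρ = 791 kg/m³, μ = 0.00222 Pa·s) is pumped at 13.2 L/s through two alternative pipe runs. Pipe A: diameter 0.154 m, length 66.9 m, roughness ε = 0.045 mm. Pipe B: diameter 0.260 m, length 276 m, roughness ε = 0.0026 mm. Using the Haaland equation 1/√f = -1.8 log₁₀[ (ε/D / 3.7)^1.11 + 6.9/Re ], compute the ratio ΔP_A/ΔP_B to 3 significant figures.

Pipe A: V = Q/A = 0.0132/0.01863 = 0.7087 m/s; Re = 3.889e+04; ε/D = 0.000292; Haaland → f = 0.0227; ΔP_A = f(L/D)(ρV²/2) = 1959 Pa.
Pipe B: V = Q/A = 0.0132/0.05309 = 0.2486 m/s; Re = 2.303e+04; ε/D = 1e-05; Haaland → f = 0.02487; ΔP_B = f(L/D)(ρV²/2) = 645.5 Pa.
ΔP_A/ΔP_B = 1959/645.5 = 3.03.

ΔP_A/ΔP_B ≈ 3.03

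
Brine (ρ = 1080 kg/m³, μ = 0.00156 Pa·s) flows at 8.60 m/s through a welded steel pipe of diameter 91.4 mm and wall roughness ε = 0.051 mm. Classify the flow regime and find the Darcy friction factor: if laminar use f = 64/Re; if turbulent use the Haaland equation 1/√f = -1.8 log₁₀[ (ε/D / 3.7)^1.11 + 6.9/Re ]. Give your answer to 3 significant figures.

f ≈ 0.0179

Re = ρVD/μ = 1080·8.6·0.0914/0.00156 = 5.442e+05.
Re > 4000 → turbulent. ε/D = 5.1e-05/0.0914 = 0.000558; Haaland: 1/√f = -1.8 log₁₀[5.73e-05 + 1.27e-05] = 7.479, so f = 0.01788.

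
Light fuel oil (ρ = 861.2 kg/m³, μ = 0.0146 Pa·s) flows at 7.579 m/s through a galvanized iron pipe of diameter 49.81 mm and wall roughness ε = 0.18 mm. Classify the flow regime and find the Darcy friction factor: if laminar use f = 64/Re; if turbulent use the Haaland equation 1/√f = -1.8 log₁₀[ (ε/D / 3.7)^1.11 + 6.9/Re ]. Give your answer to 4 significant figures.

Re = ρVD/μ = 861.2·7.579·0.04981/0.0146 = 2.227e+04.
Re > 4000 → turbulent. ε/D = 0.00018/0.04981 = 0.00361; Haaland: 1/√f = -1.8 log₁₀[0.000456 + 0.00031] = 5.609, so f = 0.03179.

f ≈ 0.03179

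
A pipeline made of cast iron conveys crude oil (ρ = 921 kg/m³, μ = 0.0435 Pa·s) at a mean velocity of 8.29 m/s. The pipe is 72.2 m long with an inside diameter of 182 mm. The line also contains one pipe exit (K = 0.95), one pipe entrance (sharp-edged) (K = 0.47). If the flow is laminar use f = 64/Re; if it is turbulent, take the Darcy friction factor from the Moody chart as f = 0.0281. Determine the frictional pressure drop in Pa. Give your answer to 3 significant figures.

ΔP ≈ 398000 Pa

Reynolds number Re = ρVD/μ = 921 · 8.29 · 0.182 / 0.0435 = 3.194e+04.
Re > 4000 → turbulent; use the Moody-chart value f = 0.0281.
Total minor-loss coefficient ΣK = 1·0.95 + 1·0.47 = 1.42.
ΔP = [f·L/D + ΣK]·(ρV²/2) = [0.0281·72.2/0.182 + 1.42]·(921·8.29²/2) = [11.15 + 1.42]·3.165e+04 = 3.977e+05 Pa.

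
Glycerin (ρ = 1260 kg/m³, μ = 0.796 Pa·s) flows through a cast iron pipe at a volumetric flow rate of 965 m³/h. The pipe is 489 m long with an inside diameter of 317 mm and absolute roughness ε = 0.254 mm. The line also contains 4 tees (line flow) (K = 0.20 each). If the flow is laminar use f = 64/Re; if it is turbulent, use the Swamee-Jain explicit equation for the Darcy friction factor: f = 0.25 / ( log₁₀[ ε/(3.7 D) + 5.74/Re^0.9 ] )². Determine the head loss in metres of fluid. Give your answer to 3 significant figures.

Q = 965 m³/h = 965/3600 = 0.2681 m³/s.
Cross-sectional area A = πD²/4 = π(0.317)²/4 = 0.07892 m²; mean velocity V = Q/A = 0.2681/0.07892 = 3.396 m/s.
Reynolds number Re = ρVD/μ = 1260 · 3.396 · 0.317 / 0.796 = 1704.
Re < 2300 → laminar flow, so f = 64/Re = 64/1704 = 0.03755 (the turbulent correlation is not needed).
Total minor-loss coefficient ΣK = 4·0.2 = 0.8.
ΔP = [f·L/D + ΣK]·(ρV²/2) = [0.03755·489/0.317 + 0.8]·(1260·3.396²/2) = [57.93 + 0.8]·7267 = 4.268e+05 Pa.
Head loss h_f = ΔP/(ρg) = 4.268e+05/(1260·9.81) = 34.5 m.

h_f ≈ 34.5 m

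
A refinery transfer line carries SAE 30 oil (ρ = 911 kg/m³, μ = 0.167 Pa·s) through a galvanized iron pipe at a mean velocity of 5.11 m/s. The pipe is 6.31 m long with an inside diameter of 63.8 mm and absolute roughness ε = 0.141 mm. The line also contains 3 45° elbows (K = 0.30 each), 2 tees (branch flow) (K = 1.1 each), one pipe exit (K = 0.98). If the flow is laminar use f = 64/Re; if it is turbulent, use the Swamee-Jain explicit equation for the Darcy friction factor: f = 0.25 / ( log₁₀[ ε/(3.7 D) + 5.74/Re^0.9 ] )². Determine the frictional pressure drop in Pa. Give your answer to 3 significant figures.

ΔP ≈ 90900 Pa

Reynolds number Re = ρVD/μ = 911 · 5.11 · 0.0638 / 0.167 = 1778.
Re < 2300 → laminar flow, so f = 64/Re = 64/1778 = 0.03599 (the turbulent correlation is not needed).
Total minor-loss coefficient ΣK = 3·0.3 + 2·1.1 + 1·0.98 = 4.08.
ΔP = [f·L/D + ΣK]·(ρV²/2) = [0.03599·6.31/0.0638 + 4.08]·(911·5.11²/2) = [3.559 + 4.08]·1.189e+04 = 9.086e+04 Pa.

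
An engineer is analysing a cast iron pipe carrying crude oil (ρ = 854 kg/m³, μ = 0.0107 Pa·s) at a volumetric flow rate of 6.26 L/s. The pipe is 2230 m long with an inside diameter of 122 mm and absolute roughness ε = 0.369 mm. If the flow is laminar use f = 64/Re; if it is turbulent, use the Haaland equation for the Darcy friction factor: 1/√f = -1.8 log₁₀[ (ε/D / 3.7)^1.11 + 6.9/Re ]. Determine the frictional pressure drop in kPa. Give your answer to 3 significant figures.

Q = 6.26 L/s = 6.26/1000 = 0.00626 m³/s.
Cross-sectional area A = πD²/4 = π(0.122)²/4 = 0.01169 m²; mean velocity V = Q/A = 0.00626/0.01169 = 0.5355 m/s.
Reynolds number Re = ρVD/μ = 854 · 0.5355 · 0.122 / 0.0107 = 5214.
Re > 4000 → turbulent. Relative roughness ε/D = 0.000369/0.122 = 0.00302. Haaland: 1/√f = -1.8 log₁₀[(0.00302/3.7)^1.11 + 6.9/5214] = -1.8 log₁₀[0.000374 + 0.00132] = 4.986, so f = 0.04022.
Darcy-Weisbach: ΔP = f(L/D)(ρV²/2) = 0.04022·(2230/0.122)·(854·0.5355²/2) = 0.04022·1.828e+04·122.4 = 9.002e+04 Pa.
ΔP = 9.002e+04 Pa = 90.0 kPa.

ΔP ≈ 90.0 kPa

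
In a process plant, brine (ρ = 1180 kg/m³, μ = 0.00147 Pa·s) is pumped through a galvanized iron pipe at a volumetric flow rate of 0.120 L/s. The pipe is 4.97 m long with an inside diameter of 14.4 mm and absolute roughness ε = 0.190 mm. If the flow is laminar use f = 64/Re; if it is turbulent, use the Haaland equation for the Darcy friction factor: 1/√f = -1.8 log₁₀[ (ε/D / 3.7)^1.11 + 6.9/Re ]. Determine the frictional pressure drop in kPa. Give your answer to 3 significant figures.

ΔP ≈ 5.19 kPa

Q = 0.120 L/s = 0.120/1000 = 0.00012 m³/s.
Cross-sectional area A = πD²/4 = π(0.0144)²/4 = 0.0001629 m²; mean velocity V = Q/A = 0.00012/0.0001629 = 0.7368 m/s.
Reynolds number Re = ρVD/μ = 1180 · 0.7368 · 0.0144 / 0.00147 = 8517.
Re > 4000 → turbulent. Relative roughness ε/D = 0.00019/0.0144 = 0.0132. Haaland: 1/√f = -1.8 log₁₀[(0.0132/3.7)^1.11 + 6.9/8517] = -1.8 log₁₀[0.00192 + 0.00081] = 4.615, so f = 0.04695.
Darcy-Weisbach: ΔP = f(L/D)(ρV²/2) = 0.04695·(4.97/0.0144)·(1180·0.7368²/2) = 0.04695·345.1·320.3 = 5190 Pa.
ΔP = 5190 Pa = 5.19 kPa.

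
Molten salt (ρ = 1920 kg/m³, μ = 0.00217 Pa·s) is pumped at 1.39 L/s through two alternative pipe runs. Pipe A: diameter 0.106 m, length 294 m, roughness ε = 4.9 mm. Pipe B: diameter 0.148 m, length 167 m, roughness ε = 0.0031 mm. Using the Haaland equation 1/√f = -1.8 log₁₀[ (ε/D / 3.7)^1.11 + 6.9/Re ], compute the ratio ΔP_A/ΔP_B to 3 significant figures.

ΔP_A/ΔP_B ≈ 21.7

Pipe A: V = Q/A = 0.00139/0.008825 = 0.1575 m/s; Re = 1.477e+04; ε/D = 0.0462; Haaland → f = 0.07085; ΔP_A = f(L/D)(ρV²/2) = 4680 Pa.
Pipe B: V = Q/A = 0.00139/0.0172 = 0.0808 m/s; Re = 1.058e+04; ε/D = 2.09e-05; Haaland → f = 0.03043; ΔP_B = f(L/D)(ρV²/2) = 215.2 Pa.
ΔP_A/ΔP_B = 4680/215.2 = 21.7.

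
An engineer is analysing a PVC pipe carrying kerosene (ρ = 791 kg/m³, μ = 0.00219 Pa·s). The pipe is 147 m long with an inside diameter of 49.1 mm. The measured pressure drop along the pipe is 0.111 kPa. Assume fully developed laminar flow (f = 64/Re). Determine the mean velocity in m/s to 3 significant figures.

V ≈ 0.0260 m/s

For laminar flow, f = 64/Re with Re = ρVD/μ, so Darcy-Weisbach reduces to ΔP = 32μLV/D². Solving for V: V = ΔP·D²/(32μL) = 111·(0.0491)²/(32·0.00219·147) = 0.02598 m/s.
Check: Re = ρVD/μ = 791·0.02598·0.0491/0.00219 = 460.7 < 2300, so the laminar assumption holds.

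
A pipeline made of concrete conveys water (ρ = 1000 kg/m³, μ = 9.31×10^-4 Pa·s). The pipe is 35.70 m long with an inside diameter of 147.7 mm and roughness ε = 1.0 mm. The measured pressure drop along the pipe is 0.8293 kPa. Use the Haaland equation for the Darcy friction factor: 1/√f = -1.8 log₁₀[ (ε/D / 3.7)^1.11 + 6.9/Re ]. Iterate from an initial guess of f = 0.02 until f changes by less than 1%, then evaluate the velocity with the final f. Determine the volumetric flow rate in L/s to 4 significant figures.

Rearranging Darcy-Weisbach: V = √(2·ΔP·D/(f·L·ρ)). With ε/D = 0.001/0.1477 = 0.00677, iterate starting from f = 0.02:
  f = 0.02 → V = √(2·829.3·0.1477/(0.02·35.7·1000)) = 0.5857 m/s; Re = ρVD/μ = 9.293e+04; f → 0.03418
  f = 0.03418 → V = 0.448 m/s; Re = 7.108e+04; f → 0.03441
Converged (Δf/f < 1%). With the final f = 0.03441: V = √(2·829.3·0.1477/(0.03441·35.7·1000)) = 0.4466 m/s.
Q = V·A = 0.4466·(π/4·0.1477²) = 0.007651 m³/s = 7.651 L/s.

Q ≈ 7.651 L/s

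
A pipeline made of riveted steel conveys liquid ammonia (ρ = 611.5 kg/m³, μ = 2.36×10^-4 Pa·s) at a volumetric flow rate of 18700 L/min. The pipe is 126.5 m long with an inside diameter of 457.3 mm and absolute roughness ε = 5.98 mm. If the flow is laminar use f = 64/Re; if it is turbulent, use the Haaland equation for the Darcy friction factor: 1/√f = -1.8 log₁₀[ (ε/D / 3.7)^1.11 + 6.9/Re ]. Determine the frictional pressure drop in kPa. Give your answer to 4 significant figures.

ΔP ≈ 12.70 kPa

Q = 18700 L/min = 18700/60000 = 0.3117 m³/s.
Cross-sectional area A = πD²/4 = π(0.4573)²/4 = 0.1642 m²; mean velocity V = Q/A = 0.3117/0.1642 = 1.898 m/s.
Reynolds number Re = ρVD/μ = 611.5 · 1.898 · 0.4573 / 0.000236 = 2.248e+06.
Re > 4000 → turbulent. Relative roughness ε/D = 0.00598/0.4573 = 0.0131. Haaland: 1/√f = -1.8 log₁₀[(0.0131/3.7)^1.11 + 6.9/2.248e+06] = -1.8 log₁₀[0.0019 + 3.07e-06] = 4.897, so f = 0.0417.
Darcy-Weisbach: ΔP = f(L/D)(ρV²/2) = 0.0417·(126.5/0.4573)·(611.5·1.898²/2) = 0.0417·276.6·1101 = 1.27e+04 Pa.
ΔP = 1.27e+04 Pa = 12.70 kPa.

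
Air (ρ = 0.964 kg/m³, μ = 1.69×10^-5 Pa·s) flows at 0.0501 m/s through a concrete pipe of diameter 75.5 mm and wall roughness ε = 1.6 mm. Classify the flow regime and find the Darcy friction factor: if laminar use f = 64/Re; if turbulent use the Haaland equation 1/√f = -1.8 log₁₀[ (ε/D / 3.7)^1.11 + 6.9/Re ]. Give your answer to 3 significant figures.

Re = ρVD/μ = 0.964·0.0501·0.0755/1.69e-05 = 215.8.
Re < 2300 → laminar, so f = 64/Re = 0.2966 (roughness is irrelevant in laminar flow).

f ≈ 0.297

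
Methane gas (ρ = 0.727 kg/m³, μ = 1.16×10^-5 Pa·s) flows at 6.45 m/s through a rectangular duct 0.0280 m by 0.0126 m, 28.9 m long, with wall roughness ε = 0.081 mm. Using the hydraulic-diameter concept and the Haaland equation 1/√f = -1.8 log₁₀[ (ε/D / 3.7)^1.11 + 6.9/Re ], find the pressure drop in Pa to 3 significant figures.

Hydraulic diameter D_h = 4A/P = 4·(0.028·0.0126)/(2·(0.028+0.0126)) = 0.001411/0.0812 = 0.01738 m.
Re = ρVD_h/μ = 0.727·6.45·0.01738/1.16e-05 = 7025.
ε/D_h = 8.1e-05/0.01738 = 0.00466; Haaland gives 1/√f = -1.8 log₁₀[0.000604+0.000982] = 5.039, so f = 0.03938.
ΔP = f(L/D_h)(ρV²/2) = 0.03938·28.9/0.01738·15.12 = 990.3 Pa.

ΔP ≈ 990 Pa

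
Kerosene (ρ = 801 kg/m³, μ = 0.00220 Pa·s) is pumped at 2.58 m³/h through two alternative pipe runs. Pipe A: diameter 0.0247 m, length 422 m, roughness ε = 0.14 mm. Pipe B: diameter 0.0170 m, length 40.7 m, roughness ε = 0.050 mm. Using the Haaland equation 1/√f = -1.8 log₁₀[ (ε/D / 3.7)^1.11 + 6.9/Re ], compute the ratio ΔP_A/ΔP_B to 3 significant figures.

Pipe A: V = Q/A = 0.0007167/0.0004792 = 1.496 m/s; Re = 1.345e+04; ε/D = 0.00567; Haaland → f = 0.03674; ΔP_A = f(L/D)(ρV²/2) = 5.624e+05 Pa.
Pipe B: V = Q/A = 0.0007167/0.000227 = 3.157 m/s; Re = 1.954e+04; ε/D = 0.00294; Haaland → f = 0.0312; ΔP_B = f(L/D)(ρV²/2) = 2.982e+05 Pa.
ΔP_A/ΔP_B = 5.624e+05/2.982e+05 = 1.89.

ΔP_A/ΔP_B ≈ 1.89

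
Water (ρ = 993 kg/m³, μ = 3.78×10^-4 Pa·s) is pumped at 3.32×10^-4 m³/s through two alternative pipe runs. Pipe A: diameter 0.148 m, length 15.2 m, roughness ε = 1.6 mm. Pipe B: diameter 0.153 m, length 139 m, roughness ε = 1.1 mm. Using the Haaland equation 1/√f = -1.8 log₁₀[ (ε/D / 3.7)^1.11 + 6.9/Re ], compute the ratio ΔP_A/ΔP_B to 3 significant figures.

ΔP_A/ΔP_B ≈ 0.140

Pipe A: V = Q/A = 0.000332/0.0172 = 0.0193 m/s; Re = 7503; ε/D = 0.0108; Haaland → f = 0.04532; ΔP_A = f(L/D)(ρV²/2) = 0.8608 Pa.
Pipe B: V = Q/A = 0.000332/0.01839 = 0.01806 m/s; Re = 7258; ε/D = 0.00719; Haaland → f = 0.04188; ΔP_B = f(L/D)(ρV²/2) = 6.16 Pa.
ΔP_A/ΔP_B = 0.8608/6.16 = 0.140.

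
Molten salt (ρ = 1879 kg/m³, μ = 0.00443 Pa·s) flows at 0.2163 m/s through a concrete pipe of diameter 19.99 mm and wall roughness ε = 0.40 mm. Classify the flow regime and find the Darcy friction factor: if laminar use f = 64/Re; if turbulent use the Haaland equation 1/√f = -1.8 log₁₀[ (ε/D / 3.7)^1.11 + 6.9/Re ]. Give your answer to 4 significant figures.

Re = ρVD/μ = 1879·0.2163·0.01999/0.00443 = 1834.
Re < 2300 → laminar, so f = 64/Re = 0.0349 (roughness is irrelevant in laminar flow).

f ≈ 0.03490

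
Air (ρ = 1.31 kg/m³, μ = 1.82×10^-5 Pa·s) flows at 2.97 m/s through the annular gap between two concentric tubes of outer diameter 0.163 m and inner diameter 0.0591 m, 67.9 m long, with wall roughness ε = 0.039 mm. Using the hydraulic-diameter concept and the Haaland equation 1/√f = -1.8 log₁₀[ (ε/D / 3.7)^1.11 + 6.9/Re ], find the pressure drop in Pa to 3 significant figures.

ΔP ≈ 97.4 Pa

Hydraulic diameter D_h = 4A/P = D_o - D_i = 0.163 - 0.0591 = 0.1039 m.
Re = ρVD_h/μ = 1.31·2.97·0.1039/1.82e-05 = 2.221e+04.
ε/D_h = 3.9e-05/0.1039 = 0.000375; Haaland gives 1/√f = -1.8 log₁₀[3.69e-05+0.000311] = 6.226, so f = 0.0258.
ΔP = f(L/D_h)(ρV²/2) = 0.0258·67.9/0.1039·5.778 = 97.4 Pa.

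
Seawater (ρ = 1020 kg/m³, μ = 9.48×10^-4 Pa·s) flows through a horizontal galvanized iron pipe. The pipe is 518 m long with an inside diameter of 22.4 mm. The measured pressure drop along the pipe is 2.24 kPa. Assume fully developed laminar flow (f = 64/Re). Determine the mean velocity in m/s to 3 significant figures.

For laminar flow, f = 64/Re with Re = ρVD/μ, so Darcy-Weisbach reduces to ΔP = 32μLV/D². Solving for V: V = ΔP·D²/(32μL) = 2240·(0.0224)²/(32·0.000948·518) = 0.07152 m/s.
Check: Re = ρVD/μ = 1020·0.07152·0.0224/0.000948 = 1724 < 2300, so the laminar assumption holds.

V ≈ 0.0715 m/s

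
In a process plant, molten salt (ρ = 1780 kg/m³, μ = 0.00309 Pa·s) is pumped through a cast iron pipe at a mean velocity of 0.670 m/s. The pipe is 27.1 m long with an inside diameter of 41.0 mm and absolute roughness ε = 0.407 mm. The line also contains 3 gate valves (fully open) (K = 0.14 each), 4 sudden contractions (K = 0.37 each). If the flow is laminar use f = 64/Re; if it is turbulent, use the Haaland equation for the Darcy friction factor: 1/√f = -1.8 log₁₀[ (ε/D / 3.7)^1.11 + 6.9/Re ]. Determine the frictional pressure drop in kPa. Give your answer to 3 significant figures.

Reynolds number Re = ρVD/μ = 1780 · 0.67 · 0.041 / 0.00309 = 1.582e+04.
Re > 4000 → turbulent. Relative roughness ε/D = 0.000407/0.041 = 0.00993. Haaland: 1/√f = -1.8 log₁₀[(0.00993/3.7)^1.11 + 6.9/1.582e+04] = -1.8 log₁₀[0.0014 + 0.000436] = 4.926, so f = 0.04122.
Total minor-loss coefficient ΣK = 3·0.14 + 4·0.37 = 1.9.
ΔP = [f·L/D + ΣK]·(ρV²/2) = [0.04122·27.1/0.041 + 1.9]·(1780·0.67²/2) = [27.24 + 1.9]·399.5 = 1.164e+04 Pa.
ΔP = 1.164e+04 Pa = 11.6 kPa.

ΔP ≈ 11.6 kPa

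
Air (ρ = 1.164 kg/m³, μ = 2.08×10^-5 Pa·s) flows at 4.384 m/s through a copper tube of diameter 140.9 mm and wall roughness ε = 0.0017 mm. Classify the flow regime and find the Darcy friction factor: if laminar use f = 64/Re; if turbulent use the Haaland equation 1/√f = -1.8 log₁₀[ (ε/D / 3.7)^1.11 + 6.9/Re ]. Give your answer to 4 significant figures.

Re = ρVD/μ = 1.164·4.384·0.1409/2.08e-05 = 3.457e+04.
Re > 4000 → turbulent. ε/D = 1.7e-06/0.1409 = 1.21e-05; Haaland: 1/√f = -1.8 log₁₀[8.12e-07 + 0.0002] = 6.657, so f = 0.02257.

f ≈ 0.02257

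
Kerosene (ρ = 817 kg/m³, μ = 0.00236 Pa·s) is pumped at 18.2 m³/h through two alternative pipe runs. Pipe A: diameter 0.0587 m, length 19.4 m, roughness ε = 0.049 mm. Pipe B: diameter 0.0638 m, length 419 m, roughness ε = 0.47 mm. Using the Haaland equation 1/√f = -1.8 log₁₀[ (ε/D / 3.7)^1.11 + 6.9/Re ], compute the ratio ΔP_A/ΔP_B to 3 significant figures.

ΔP_A/ΔP_B ≈ 0.0471

Pipe A: V = Q/A = 0.005056/0.002706 = 1.868 m/s; Re = 3.796e+04; ε/D = 0.000835; Haaland → f = 0.02426; ΔP_A = f(L/D)(ρV²/2) = 1.143e+04 Pa.
Pipe B: V = Q/A = 0.005056/0.003197 = 1.581 m/s; Re = 3.493e+04; ε/D = 0.00737; Haaland → f = 0.0362; ΔP_B = f(L/D)(ρV²/2) = 2.428e+05 Pa.
ΔP_A/ΔP_B = 1.143e+04/2.428e+05 = 0.0471.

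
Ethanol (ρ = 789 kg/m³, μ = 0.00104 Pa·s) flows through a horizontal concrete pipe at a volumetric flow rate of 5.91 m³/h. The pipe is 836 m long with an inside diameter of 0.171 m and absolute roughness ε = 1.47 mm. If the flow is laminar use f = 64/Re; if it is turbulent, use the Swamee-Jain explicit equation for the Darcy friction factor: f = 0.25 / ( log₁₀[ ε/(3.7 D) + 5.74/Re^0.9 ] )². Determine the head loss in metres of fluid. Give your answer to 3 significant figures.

Q = 5.91 m³/h = 5.91/3600 = 0.001642 m³/s.
Cross-sectional area A = πD²/4 = π(0.171)²/4 = 0.02297 m²; mean velocity V = Q/A = 0.001642/0.02297 = 0.07148 m/s.
Reynolds number Re = ρVD/μ = 789 · 0.07148 · 0.171 / 0.00104 = 9273.
Re > 4000 → turbulent. Relative roughness ε/D = 0.00147/0.171 = 0.0086. Swamee-Jain: f = 0.25/(log₁₀[0.0086/3.7 + 5.74/9273^0.9])² = 0.25/(log₁₀[0.00232 + 0.00154])² = 0.25/(-2.413)² = 0.04295.
Darcy-Weisbach: ΔP = f(L/D)(ρV²/2) = 0.04295·(836/0.171)·(789·0.07148²/2) = 0.04295·4889·2.016 = 423.3 Pa.
Head loss h_f = ΔP/(ρg) = 423.3/(789·9.81) = 0.0547 m.

h_f ≈ 0.0547 m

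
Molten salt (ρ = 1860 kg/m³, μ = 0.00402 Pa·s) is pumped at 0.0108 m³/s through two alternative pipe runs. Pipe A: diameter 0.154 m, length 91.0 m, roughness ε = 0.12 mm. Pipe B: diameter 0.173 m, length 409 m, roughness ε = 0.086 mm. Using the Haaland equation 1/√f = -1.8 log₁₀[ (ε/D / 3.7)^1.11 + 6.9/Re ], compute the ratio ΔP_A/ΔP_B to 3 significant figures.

ΔP_A/ΔP_B ≈ 0.403

Pipe A: V = Q/A = 0.0108/0.01863 = 0.5798 m/s; Re = 4.131e+04; ε/D = 0.000779; Haaland → f = 0.02379; ΔP_A = f(L/D)(ρV²/2) = 4395 Pa.
Pipe B: V = Q/A = 0.0108/0.02351 = 0.4595 m/s; Re = 3.678e+04; ε/D = 0.000497; Haaland → f = 0.02351; ΔP_B = f(L/D)(ρV²/2) = 1.091e+04 Pa.
ΔP_A/ΔP_B = 4395/1.091e+04 = 0.403.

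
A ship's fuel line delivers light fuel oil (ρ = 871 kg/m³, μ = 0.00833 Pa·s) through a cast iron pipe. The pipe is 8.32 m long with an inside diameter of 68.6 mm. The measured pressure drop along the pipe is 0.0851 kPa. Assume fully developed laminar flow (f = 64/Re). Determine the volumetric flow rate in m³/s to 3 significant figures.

For laminar flow, f = 64/Re with Re = ρVD/μ, so Darcy-Weisbach reduces to ΔP = 32μLV/D². Solving for V: V = ΔP·D²/(32μL) = 85.1·(0.0686)²/(32·0.00833·8.32) = 0.1806 m/s.
Check: Re = ρVD/μ = 871·0.1806·0.0686/0.00833 = 1295 < 2300, so the laminar assumption holds.
Q = V·A = 0.1806·(π/4·0.0686²) = 0.0006674 m³/s = 6.67×10^-4 m³/s.

Q ≈ 6.67×10^-4 m³/s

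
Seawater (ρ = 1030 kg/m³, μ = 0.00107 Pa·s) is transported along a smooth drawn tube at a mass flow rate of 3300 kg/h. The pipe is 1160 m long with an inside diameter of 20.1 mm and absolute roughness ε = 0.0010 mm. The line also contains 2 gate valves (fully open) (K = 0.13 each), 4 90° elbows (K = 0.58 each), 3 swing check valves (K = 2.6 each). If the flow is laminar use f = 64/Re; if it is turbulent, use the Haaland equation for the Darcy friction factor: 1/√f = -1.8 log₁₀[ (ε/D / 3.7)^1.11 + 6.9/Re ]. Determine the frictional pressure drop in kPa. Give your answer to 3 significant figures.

ΔP ≈ 4830 kPa

ṁ = 3300 kg/h = 3300/3600 = 0.9167 kg/s.
A = πD²/4 = π(0.0201)²/4 = 0.0003173 m²; mean velocity V = ṁ/(ρA) = 0.9167/(1030 · 0.0003173) = 2.805 m/s.
Reynolds number Re = ρVD/μ = 1030 · 2.805 · 0.0201 / 0.00107 = 5.427e+04.
Re > 4000 → turbulent. Relative roughness ε/D = 1e-06/0.0201 = 4.98e-05. Haaland: 1/√f = -1.8 log₁₀[(4.98e-05/3.7)^1.11 + 6.9/5.427e+04] = -1.8 log₁₀[3.92e-06 + 0.000127] = 6.989, so f = 0.02048.
Total minor-loss coefficient ΣK = 2·0.13 + 4·0.58 + 3·2.6 = 10.4.
ΔP = [f·L/D + ΣK]·(ρV²/2) = [0.02048·1160/0.0201 + 10.4]·(1030·2.805²/2) = [1182 + 10.4]·4051 = 4.829e+06 Pa.
ΔP = 4.829e+06 Pa = 4830 kPa.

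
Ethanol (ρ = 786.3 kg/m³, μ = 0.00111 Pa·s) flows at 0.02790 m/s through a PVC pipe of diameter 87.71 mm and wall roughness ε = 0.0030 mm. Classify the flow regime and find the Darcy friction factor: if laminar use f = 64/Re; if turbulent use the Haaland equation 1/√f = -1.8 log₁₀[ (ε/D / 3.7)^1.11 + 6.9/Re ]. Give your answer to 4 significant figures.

Re = ρVD/μ = 786.3·0.0279·0.08771/0.00111 = 1733.
Re < 2300 → laminar, so f = 64/Re = 0.03692 (roughness is irrelevant in laminar flow).

f ≈ 0.03692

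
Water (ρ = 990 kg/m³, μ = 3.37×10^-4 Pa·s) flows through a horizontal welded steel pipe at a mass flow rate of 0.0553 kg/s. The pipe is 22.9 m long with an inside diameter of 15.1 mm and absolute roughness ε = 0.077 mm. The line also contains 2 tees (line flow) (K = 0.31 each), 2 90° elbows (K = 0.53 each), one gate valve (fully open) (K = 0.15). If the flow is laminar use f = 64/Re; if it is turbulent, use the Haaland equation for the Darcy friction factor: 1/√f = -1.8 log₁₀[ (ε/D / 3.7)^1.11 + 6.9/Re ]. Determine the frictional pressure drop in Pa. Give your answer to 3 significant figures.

ΔP ≈ 2710 Pa

A = πD²/4 = π(0.0151)²/4 = 0.0001791 m²; mean velocity V = ṁ/(ρA) = 0.0553/(990 · 0.0001791) = 0.3119 m/s.
Reynolds number Re = ρVD/μ = 990 · 0.3119 · 0.0151 / 0.000337 = 1.384e+04.
Re > 4000 → turbulent. Relative roughness ε/D = 7.7e-05/0.0151 = 0.0051. Haaland: 1/√f = -1.8 log₁₀[(0.0051/3.7)^1.11 + 6.9/1.384e+04] = -1.8 log₁₀[0.000668 + 0.000499] = 5.28, so f = 0.03588.
Total minor-loss coefficient ΣK = 2·0.31 + 2·0.53 + 1·0.15 = 1.83.
ΔP = [f·L/D + ΣK]·(ρV²/2) = [0.03588·22.9/0.0151 + 1.83]·(990·0.3119²/2) = [54.41 + 1.83]·48.16 = 2708 Pa.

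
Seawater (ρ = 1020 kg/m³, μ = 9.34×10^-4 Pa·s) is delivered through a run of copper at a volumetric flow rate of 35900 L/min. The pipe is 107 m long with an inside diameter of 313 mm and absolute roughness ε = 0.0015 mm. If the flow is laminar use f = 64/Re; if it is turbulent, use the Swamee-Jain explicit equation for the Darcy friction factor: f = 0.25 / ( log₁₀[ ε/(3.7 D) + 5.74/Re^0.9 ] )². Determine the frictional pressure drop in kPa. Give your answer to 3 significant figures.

Q = 35900 L/min = 35900/60000 = 0.5983 m³/s.
Cross-sectional area A = πD²/4 = π(0.313)²/4 = 0.07694 m²; mean velocity V = Q/A = 0.5983/0.07694 = 7.776 m/s.
Reynolds number Re = ρVD/μ = 1020 · 7.776 · 0.313 / 0.000934 = 2.658e+06.
Re > 4000 → turbulent. Relative roughness ε/D = 1.5e-06/0.313 = 4.79e-06. Swamee-Jain: f = 0.25/(log₁₀[4.79e-06/3.7 + 5.74/2.658e+06^0.9])² = 0.25/(log₁₀[1.3e-06 + 9.48e-06])² = 0.25/(-4.968)² = 0.01013.
Darcy-Weisbach: ΔP = f(L/D)(ρV²/2) = 0.01013·(107/0.313)·(1020·7.776²/2) = 0.01013·341.9·3.084e+04 = 1.068e+05 Pa.
ΔP = 1.068e+05 Pa = 107 kPa.

ΔP ≈ 107 kPa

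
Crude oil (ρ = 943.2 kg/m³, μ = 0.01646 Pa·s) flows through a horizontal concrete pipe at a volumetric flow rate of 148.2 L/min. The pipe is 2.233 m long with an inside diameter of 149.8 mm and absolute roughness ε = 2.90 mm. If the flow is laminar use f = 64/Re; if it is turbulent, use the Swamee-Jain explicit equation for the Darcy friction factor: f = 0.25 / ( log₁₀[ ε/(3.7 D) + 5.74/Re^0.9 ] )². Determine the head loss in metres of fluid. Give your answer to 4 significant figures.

h_f ≈ 7.939×10^-4 m

Q = 148.2 L/min = 148.2/60000 = 0.00247 m³/s.
Cross-sectional area A = πD²/4 = π(0.1498)²/4 = 0.01762 m²; mean velocity V = Q/A = 0.00247/0.01762 = 0.1401 m/s.
Reynolds number Re = ρVD/μ = 943.2 · 0.1401 · 0.1498 / 0.0165 = 1203.
Re < 2300 → laminar flow, so f = 64/Re = 64/1203 = 0.0532 (the turbulent correlation is not needed).
Darcy-Weisbach: ΔP = f(L/D)(ρV²/2) = 0.0532·(2.233/0.1498)·(943.2·0.1401²/2) = 0.0532·14.91·9.263 = 7.346 Pa.
Head loss h_f = ΔP/(ρg) = 7.346/(943.2·9.81) = 7.939×10^-4 m.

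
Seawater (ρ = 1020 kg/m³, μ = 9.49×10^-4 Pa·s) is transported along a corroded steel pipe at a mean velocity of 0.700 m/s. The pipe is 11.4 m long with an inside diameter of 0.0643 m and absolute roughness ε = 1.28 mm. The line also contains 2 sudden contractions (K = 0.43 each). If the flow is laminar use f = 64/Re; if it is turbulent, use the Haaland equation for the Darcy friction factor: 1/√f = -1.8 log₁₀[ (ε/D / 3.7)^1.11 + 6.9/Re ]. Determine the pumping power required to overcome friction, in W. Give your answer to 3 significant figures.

Reynolds number Re = ρVD/μ = 1020 · 0.7 · 0.0643 / 0.000949 = 4.838e+04.
Re > 4000 → turbulent. Relative roughness ε/D = 0.00128/0.0643 = 0.0199. Haaland: 1/√f = -1.8 log₁₀[(0.0199/3.7)^1.11 + 6.9/4.838e+04] = -1.8 log₁₀[0.00303 + 0.000143] = 4.498, so f = 0.04943.
Total minor-loss coefficient ΣK = 2·0.43 = 0.86.
ΔP = [f·L/D + ΣK]·(ρV²/2) = [0.04943·11.4/0.0643 + 0.86]·(1020·0.7²/2) = [8.763 + 0.86]·249.9 = 2405 Pa.
Q = V·A = 0.7·0.003247 = 0.002273 m³/s.
Pumping power P = QΔP = 0.002273·2405 = 5.466 W = 5.47 W.

P ≈ 5.47 W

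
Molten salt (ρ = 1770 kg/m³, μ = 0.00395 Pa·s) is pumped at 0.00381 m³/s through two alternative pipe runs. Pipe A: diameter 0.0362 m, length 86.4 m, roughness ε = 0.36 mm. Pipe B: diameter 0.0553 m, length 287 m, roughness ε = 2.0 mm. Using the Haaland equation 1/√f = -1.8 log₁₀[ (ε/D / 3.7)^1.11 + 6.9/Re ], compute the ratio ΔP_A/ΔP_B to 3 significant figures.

ΔP_A/ΔP_B ≈ 1.55

Pipe A: V = Q/A = 0.00381/0.001029 = 3.702 m/s; Re = 6.005e+04; ε/D = 0.00994; Haaland → f = 0.03883; ΔP_A = f(L/D)(ρV²/2) = 1.124e+06 Pa.
Pipe B: V = Q/A = 0.00381/0.002402 = 1.586 m/s; Re = 3.931e+04; ε/D = 0.0362; Haaland → f = 0.06273; ΔP_B = f(L/D)(ρV²/2) = 7.25e+05 Pa.
ΔP_A/ΔP_B = 1.124e+06/7.25e+05 = 1.55.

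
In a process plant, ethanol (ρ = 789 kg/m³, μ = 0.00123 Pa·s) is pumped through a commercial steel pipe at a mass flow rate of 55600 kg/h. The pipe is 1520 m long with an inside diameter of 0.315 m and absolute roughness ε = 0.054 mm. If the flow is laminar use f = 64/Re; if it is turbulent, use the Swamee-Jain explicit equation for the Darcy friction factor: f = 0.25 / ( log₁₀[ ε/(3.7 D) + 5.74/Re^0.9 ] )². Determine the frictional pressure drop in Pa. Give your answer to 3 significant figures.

ṁ = 55600 kg/h = 55600/3600 = 15.44 kg/s.
A = πD²/4 = π(0.315)²/4 = 0.07793 m²; mean velocity V = ṁ/(ρA) = 15.44/(789 · 0.07793) = 0.2512 m/s.
Reynolds number Re = ρVD/μ = 789 · 0.2512 · 0.315 / 0.00123 = 5.075e+04.
Re > 4000 → turbulent. Relative roughness ε/D = 5.4e-05/0.315 = 0.000171. Swamee-Jain: f = 0.25/(log₁₀[0.000171/3.7 + 5.74/5.075e+04^0.9])² = 0.25/(log₁₀[4.63e-05 + 0.000334])² = 0.25/(-3.42)² = 0.02138.
Darcy-Weisbach: ΔP = f(L/D)(ρV²/2) = 0.02138·(1520/0.315)·(789·0.2512²/2) = 0.02138·4825·24.89 = 2568 Pa.

ΔP ≈ 2570 Pa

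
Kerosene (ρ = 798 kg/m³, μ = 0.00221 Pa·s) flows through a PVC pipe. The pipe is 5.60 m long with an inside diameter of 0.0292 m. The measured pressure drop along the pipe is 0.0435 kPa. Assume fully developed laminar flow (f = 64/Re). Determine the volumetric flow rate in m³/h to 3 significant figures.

Q ≈ 0.226 m³/h

For laminar flow, f = 64/Re with Re = ρVD/μ, so Darcy-Weisbach reduces to ΔP = 32μLV/D². Solving for V: V = ΔP·D²/(32μL) = 43.5·(0.0292)²/(32·0.00221·5.6) = 0.09365 m/s.
Check: Re = ρVD/μ = 798·0.09365·0.0292/0.00221 = 987.5 < 2300, so the laminar assumption holds.
Q = V·A = 0.09365·(π/4·0.0292²) = 6.272e-05 m³/s = 0.226 m³/h.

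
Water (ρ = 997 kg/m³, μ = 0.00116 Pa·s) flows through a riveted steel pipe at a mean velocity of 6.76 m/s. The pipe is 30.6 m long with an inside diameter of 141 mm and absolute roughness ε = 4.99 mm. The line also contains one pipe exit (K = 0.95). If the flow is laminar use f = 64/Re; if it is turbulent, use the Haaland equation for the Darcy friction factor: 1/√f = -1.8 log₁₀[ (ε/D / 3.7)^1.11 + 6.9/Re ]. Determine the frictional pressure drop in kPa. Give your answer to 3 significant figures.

Reynolds number Re = ρVD/μ = 997 · 6.76 · 0.141 / 0.00116 = 8.192e+05.
Re > 4000 → turbulent. Relative roughness ε/D = 0.00499/0.141 = 0.0354. Haaland: 1/√f = -1.8 log₁₀[(0.0354/3.7)^1.11 + 6.9/8.192e+05] = -1.8 log₁₀[0.00574 + 8.42e-06] = 4.033, so f = 0.06147.
Total minor-loss coefficient ΣK = 1·0.95 = 0.95.
ΔP = [f·L/D + ΣK]·(ρV²/2) = [0.06147·30.6/0.141 + 0.95]·(997·6.76²/2) = [13.34 + 0.95]·2.278e+04 = 3.255e+05 Pa.
ΔP = 3.255e+05 Pa = 326 kPa.

ΔP ≈ 326 kPa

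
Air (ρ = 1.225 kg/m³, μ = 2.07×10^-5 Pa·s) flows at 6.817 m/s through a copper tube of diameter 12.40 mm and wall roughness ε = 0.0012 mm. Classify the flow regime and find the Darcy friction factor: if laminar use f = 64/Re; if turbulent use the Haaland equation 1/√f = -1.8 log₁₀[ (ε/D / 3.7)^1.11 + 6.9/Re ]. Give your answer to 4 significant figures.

f ≈ 0.03779

Re = ρVD/μ = 1.225·6.817·0.0124/2.07e-05 = 5002.
Re > 4000 → turbulent. ε/D = 1.2e-06/0.0124 = 9.68e-05; Haaland: 1/√f = -1.8 log₁₀[8.19e-06 + 0.00138] = 5.144, so f = 0.03779.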